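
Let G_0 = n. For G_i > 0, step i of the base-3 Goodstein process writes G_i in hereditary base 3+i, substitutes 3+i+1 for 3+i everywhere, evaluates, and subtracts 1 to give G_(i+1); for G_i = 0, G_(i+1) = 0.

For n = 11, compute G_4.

G_0=11  [base 3] 3^2 + 2  →[3↦4]→  4^2 + 2 = 18  −1 ⇒ G_1=17
G_1=17  [base 4] 4^2 + 1  →[4↦5]→  5^2 + 1 = 26  −1 ⇒ G_2=25
G_2=25  [base 5] 5^2  →[5↦6]→  6^2 = 36  −1 ⇒ G_3=35
G_3=35  [base 6] 5·6 + 5  →[6↦7]→  5·7 + 5 = 40  −1 ⇒ G_4=39

39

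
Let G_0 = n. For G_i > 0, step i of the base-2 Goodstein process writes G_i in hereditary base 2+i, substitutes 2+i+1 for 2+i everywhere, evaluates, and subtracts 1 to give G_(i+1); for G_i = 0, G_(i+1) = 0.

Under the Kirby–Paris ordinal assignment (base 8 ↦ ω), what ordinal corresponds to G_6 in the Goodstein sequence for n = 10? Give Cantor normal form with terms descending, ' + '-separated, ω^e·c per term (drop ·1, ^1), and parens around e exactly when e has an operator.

G_0 = 10. HB_2(10) = 2^(2 + 1) + 2. Bump = 84. G_1 = 83.
G_1 = 83. HB_3(83) = 3^(3 + 1) + 2. Bump = 1026. G_2 = 1025.
G_2 = 1025. HB_4(1025) = 4^(4 + 1) + 1. Bump = 15626. G_3 = 15625.
G_3 = 15625. HB_5(15625) = 5^(5 + 1). Bump = 279936. G_4 = 279935.
G_4 = 279935. HB_6(279935) = 5·6^6 + 5·6^5 + 5·6^4 + 5·6^3 + 5·6^2 + 5·6 + 5. Bump = 4215755. G_5 = 4215754.
G_5 = 4215754. HB_7(4215754) = 5·7^7 + 5·7^5 + 5·7^4 + 5·7^3 + 5·7^2 + 5·7 + 4. Bump = 84073324. G_6 = 84073323.
G_6 = 84073323. HB_8(84073323) = 5·8^8 + 5·8^5 + 5·8^4 + 5·8^3 + 5·8^2 + 5·8 + 3. Bump = 1937434593. G_7 = 1937434592.

ω^ω·5 + ω^5·5 + ω^4·5 + ω^3·5 + ω^2·5 + ω·5 + 3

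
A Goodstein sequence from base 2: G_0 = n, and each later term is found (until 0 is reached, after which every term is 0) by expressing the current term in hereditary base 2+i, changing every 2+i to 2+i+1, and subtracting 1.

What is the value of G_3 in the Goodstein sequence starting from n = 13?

16092

13 —HB2→ 2^(2 + 1) + 2^2 + 1 —bump→ 3^(3 + 1) + 3^3 + 1 = 109 —(−1)→ 108
108 —HB3→ 3^(3 + 1) + 3^3 —bump→ 4^(4 + 1) + 4^4 = 1280 —(−1)→ 1279
1279 —HB4→ 4^(4 + 1) + 3·4^3 + 3·4^2 + 3·4 + 3 —bump→ 5^(5 + 1) + 3·5^3 + 3·5^2 + 3·5 + 3 = 16093 —(−1)→ 16092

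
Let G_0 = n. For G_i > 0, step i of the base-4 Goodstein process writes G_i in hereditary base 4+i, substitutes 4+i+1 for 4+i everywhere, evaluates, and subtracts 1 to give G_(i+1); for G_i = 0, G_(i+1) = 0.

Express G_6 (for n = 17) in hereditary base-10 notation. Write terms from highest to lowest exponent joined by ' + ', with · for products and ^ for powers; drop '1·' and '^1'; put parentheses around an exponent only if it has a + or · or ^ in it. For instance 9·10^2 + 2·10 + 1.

5·10 + 1

G_0=17  [base 4] 4^2 + 1  →[4↦5]→  5^2 + 1 = 26  −1 ⇒ G_1=25
G_1=25  [base 5] 5^2  →[5↦6]→  6^2 = 36  −1 ⇒ G_2=35
G_2=35  [base 6] 5·6 + 5  →[6↦7]→  5·7 + 5 = 40  −1 ⇒ G_3=39
G_3=39  [base 7] 5·7 + 4  →[7↦8]→  5·8 + 4 = 44  −1 ⇒ G_4=43
G_4=43  [base 8] 5·8 + 3  →[8↦9]→  5·9 + 3 = 48  −1 ⇒ G_5=47
G_5=47  [base 9] 5·9 + 2  →[9↦10]→  5·10 + 2 = 52  −1 ⇒ G_6=51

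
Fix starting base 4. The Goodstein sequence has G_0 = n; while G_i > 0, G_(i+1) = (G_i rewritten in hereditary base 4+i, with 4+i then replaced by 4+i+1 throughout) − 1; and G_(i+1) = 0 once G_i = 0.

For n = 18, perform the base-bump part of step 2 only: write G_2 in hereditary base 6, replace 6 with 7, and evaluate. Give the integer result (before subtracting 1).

49

i=0: 18 = 4^2 + 2 (b=4); 4→5: 5^2 + 2 = 27; 27−1 = 26
i=1: 26 = 5^2 + 1 (b=5); 5→6: 6^2 + 1 = 37; 37−1 = 36
i=2: 36 = 6^2 (b=6); 6→7: 7^2 = 49; 49−1 = 48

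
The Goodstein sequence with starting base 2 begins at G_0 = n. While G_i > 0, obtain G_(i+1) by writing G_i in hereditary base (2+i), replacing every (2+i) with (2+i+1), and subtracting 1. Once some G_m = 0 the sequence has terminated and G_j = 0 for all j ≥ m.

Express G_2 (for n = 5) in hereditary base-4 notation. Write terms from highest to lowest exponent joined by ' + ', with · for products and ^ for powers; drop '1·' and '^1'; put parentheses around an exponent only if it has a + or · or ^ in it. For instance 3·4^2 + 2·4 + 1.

step 0: 5 = 2^2 + 1; sub 3 for 2: 3^3 + 1; = 28; G_1 = 28−1 = 27
step 1: 27 = 3^3; sub 4 for 3: 4^4; = 256; G_2 = 256−1 = 255

3·4^3 + 3·4^2 + 3·4 + 3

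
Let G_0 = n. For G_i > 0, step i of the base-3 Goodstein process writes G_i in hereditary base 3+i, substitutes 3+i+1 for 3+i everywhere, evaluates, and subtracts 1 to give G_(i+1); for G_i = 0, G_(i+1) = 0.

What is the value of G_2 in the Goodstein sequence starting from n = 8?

10

[0] 8 ≡ 2·3 + 2 (base 3). Lift 4: 10. −1: 9.
[1] 9 ≡ 2·4 + 1 (base 4). Lift 5: 11. −1: 10.
[2] 10 ≡ 2·5 (base 5). Lift 6: 12. −1: 11.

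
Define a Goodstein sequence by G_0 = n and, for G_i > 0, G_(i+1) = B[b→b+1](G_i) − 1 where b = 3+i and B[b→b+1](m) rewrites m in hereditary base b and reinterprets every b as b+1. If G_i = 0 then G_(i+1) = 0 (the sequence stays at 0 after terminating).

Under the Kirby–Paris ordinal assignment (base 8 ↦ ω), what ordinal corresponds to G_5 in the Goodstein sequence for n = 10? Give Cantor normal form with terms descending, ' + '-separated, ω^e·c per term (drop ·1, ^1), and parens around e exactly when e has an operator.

ω·4 + 1

(0) 10|_3 = 3^2 + 1 ↦ 4^2 + 1|_4 = 17 ⇒ 16
(1) 16|_4 = 4^2 ↦ 5^2|_5 = 25 ⇒ 24
(2) 24|_5 = 4·5 + 4 ↦ 4·6 + 4|_6 = 28 ⇒ 27
(3) 27|_6 = 4·6 + 3 ↦ 4·7 + 3|_7 = 31 ⇒ 30
(4) 30|_7 = 4·7 + 2 ↦ 4·8 + 2|_8 = 34 ⇒ 33
(5) 33|_8 = 4·8 + 1 ↦ 4·9 + 1|_9 = 37 ⇒ 36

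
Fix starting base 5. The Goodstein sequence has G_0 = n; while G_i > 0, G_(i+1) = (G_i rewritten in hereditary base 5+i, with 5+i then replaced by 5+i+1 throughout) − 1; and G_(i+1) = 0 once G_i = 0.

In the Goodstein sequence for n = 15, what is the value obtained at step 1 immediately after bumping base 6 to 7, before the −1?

19

[0] 15 ≡ 3·5 (base 5). Lift 6: 18. −1: 17.
[1] 17 ≡ 2·6 + 5 (base 6). Lift 7: 19. −1: 18.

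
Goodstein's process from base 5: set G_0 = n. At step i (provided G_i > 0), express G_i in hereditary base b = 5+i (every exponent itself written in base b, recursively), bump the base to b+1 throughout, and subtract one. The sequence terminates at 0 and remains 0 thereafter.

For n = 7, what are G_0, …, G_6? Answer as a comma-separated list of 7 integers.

G_0 = 7. HB_5(7) = 5 + 2. Bump = 8. G_1 = 7.
G_1 = 7. HB_6(7) = 6 + 1. Bump = 8. G_2 = 7.
G_2 = 7. HB_7(7) = 7. Bump = 8. G_3 = 7.
G_3 = 7. HB_8(7) = 7. Bump = 7. G_4 = 6.
G_4 = 6. HB_9(6) = 6. Bump = 6. G_5 = 5.
G_5 = 5. HB_10(5) = 5. Bump = 5. G_6 = 4.

7, 7, 7, 7, 6, 5, 4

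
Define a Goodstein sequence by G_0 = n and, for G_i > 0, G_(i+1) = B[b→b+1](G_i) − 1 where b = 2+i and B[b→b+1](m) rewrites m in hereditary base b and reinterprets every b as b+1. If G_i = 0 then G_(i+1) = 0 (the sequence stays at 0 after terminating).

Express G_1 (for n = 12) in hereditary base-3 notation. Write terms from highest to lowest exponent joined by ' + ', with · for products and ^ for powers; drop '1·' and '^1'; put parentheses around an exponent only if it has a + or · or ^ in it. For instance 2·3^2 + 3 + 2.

(0) 12|_2 = 2^(2 + 1) + 2^2 ↦ 3^(3 + 1) + 3^3|_3 = 108 ⇒ 107
(1) 107|_3 = 3^(3 + 1) + 2·3^2 + 2·3 + 2 ↦ 4^(4 + 1) + 2·4^2 + 2·4 + 2|_4 = 1066 ⇒ 1065

3^(3 + 1) + 2·3^2 + 2·3 + 2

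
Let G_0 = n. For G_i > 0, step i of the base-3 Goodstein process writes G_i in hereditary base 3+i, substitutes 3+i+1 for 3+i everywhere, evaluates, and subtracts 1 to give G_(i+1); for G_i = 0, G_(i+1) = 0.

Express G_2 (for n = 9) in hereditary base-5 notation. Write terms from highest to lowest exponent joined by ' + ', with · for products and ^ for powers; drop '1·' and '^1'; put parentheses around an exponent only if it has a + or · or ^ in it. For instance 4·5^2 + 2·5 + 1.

3·5 + 2

G_0=9  [base 3] 3^2  →[3↦4]→  4^2 = 16  −1 ⇒ G_1=15
G_1=15  [base 4] 3·4 + 3  →[4↦5]→  3·5 + 3 = 18  −1 ⇒ G_2=17
G_2=17  [base 5] 3·5 + 2  →[5↦6]→  3·6 + 2 = 20  −1 ⇒ G_3=19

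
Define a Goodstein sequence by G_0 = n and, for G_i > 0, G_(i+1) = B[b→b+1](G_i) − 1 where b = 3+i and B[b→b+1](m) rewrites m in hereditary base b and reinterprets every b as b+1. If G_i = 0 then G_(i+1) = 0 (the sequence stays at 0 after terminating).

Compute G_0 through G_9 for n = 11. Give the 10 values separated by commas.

i=0: 11 = 3^2 + 2 (b=3); 3→4: 4^2 + 2 = 18; 18−1 = 17
i=1: 17 = 4^2 + 1 (b=4); 4→5: 5^2 + 1 = 26; 26−1 = 25
i=2: 25 = 5^2 (b=5); 5→6: 6^2 = 36; 36−1 = 35
i=3: 35 = 5·6 + 5 (b=6); 6→7: 5·7 + 5 = 40; 40−1 = 39
i=4: 39 = 5·7 + 4 (b=7); 7→8: 5·8 + 4 = 44; 44−1 = 43
i=5: 43 = 5·8 + 3 (b=8); 8→9: 5·9 + 3 = 48; 48−1 = 47
i=6: 47 = 5·9 + 2 (b=9); 9→10: 5·10 + 2 = 52; 52−1 = 51
i=7: 51 = 5·10 + 1 (b=10); 10→11: 5·11 + 1 = 56; 56−1 = 55
i=8: 55 = 5·11 (b=11); 11→12: 5·12 = 60; 60−1 = 59

11, 17, 25, 35, 39, 43, 47, 51, 55, 59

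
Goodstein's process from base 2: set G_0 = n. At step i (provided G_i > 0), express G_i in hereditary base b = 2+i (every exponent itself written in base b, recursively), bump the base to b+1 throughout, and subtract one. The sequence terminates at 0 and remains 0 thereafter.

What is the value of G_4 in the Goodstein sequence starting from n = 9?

140743

i=0: 9 = 2^(2 + 1) + 1 (b=2); 2→3: 3^(3 + 1) + 1 = 82; 82−1 = 81
i=1: 81 = 3^(3 + 1) (b=3); 3→4: 4^(4 + 1) = 1024; 1024−1 = 1023
i=2: 1023 = 3·4^4 + 3·4^3 + 3·4^2 + 3·4 + 3 (b=4); 4→5: 3·5^5 + 3·5^3 + 3·5^2 + 3·5 + 3 = 9843; 9843−1 = 9842
i=3: 9842 = 3·5^5 + 3·5^3 + 3·5^2 + 3·5 + 2 (b=5); 5→6: 3·6^6 + 3·6^3 + 3·6^2 + 3·6 + 2 = 140744; 140744−1 = 140743
i=4: 140743 = 3·6^6 + 3·6^3 + 3·6^2 + 3·6 + 1 (b=6); 6→7: 3·7^7 + 3·7^3 + 3·7^2 + 3·7 + 1 = 2471827; 2471827−1 = 2471826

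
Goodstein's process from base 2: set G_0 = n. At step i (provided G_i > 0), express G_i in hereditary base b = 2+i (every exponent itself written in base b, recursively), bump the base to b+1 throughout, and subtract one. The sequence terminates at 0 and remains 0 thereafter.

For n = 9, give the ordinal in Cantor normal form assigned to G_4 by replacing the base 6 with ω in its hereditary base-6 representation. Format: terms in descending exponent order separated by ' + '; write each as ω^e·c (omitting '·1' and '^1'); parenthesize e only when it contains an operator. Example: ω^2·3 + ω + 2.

ω^ω·3 + ω^3·3 + ω^2·3 + ω·3 + 1

(0) 9|_2 = 2^(2 + 1) + 1 ↦ 3^(3 + 1) + 1|_3 = 82 ⇒ 81
(1) 81|_3 = 3^(3 + 1) ↦ 4^(4 + 1)|_4 = 1024 ⇒ 1023
(2) 1023|_4 = 3·4^4 + 3·4^3 + 3·4^2 + 3·4 + 3 ↦ 3·5^5 + 3·5^3 + 3·5^2 + 3·5 + 3|_5 = 9843 ⇒ 9842
(3) 9842|_5 = 3·5^5 + 3·5^3 + 3·5^2 + 3·5 + 2 ↦ 3·6^6 + 3·6^3 + 3·6^2 + 3·6 + 2|_6 = 140744 ⇒ 140743
(4) 140743|_6 = 3·6^6 + 3·6^3 + 3·6^2 + 3·6 + 1 ↦ 3·7^7 + 3·7^3 + 3·7^2 + 3·7 + 1|_7 = 2471827 ⇒ 2471826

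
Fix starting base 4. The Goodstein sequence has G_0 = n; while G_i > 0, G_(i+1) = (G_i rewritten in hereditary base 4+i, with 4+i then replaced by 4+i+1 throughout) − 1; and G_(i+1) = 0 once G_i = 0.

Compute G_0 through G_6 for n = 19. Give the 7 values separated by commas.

base 4: 19 = 4^2 + 3; at 5: 5^2 + 3 = 28; next = 27
base 5: 27 = 5^2 + 2; at 6: 6^2 + 2 = 38; next = 37
base 6: 37 = 6^2 + 1; at 7: 7^2 + 1 = 50; next = 49
base 7: 49 = 7^2; at 8: 8^2 = 64; next = 63
base 8: 63 = 7·8 + 7; at 9: 7·9 + 7 = 70; next = 69
base 9: 69 = 7·9 + 6; at 10: 7·10 + 6 = 76; next = 75

19, 27, 37, 49, 63, 69, 75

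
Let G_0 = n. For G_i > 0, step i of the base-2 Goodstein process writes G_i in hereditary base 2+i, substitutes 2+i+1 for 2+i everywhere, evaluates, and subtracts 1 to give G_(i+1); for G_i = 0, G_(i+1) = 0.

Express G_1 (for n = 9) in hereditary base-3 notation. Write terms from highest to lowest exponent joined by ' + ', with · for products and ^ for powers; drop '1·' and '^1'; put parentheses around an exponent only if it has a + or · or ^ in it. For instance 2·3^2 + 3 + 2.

3^(3 + 1)

base 2: 9 = 2^(2 + 1) + 1; at 3: 3^(3 + 1) + 1 = 82; next = 81
base 3: 81 = 3^(3 + 1); at 4: 4^(4 + 1) = 1024; next = 1023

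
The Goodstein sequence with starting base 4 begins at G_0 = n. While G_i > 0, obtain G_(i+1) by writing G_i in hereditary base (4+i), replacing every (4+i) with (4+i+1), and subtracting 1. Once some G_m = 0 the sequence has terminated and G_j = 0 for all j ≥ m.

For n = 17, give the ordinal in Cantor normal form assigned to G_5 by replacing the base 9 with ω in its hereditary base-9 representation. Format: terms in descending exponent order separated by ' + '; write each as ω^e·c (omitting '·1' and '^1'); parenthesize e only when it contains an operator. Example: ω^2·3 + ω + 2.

i=0: 17 = 4^2 + 1 (b=4); 4→5: 5^2 + 1 = 26; 26−1 = 25
i=1: 25 = 5^2 (b=5); 5→6: 6^2 = 36; 36−1 = 35
i=2: 35 = 5·6 + 5 (b=6); 6→7: 5·7 + 5 = 40; 40−1 = 39
i=3: 39 = 5·7 + 4 (b=7); 7→8: 5·8 + 4 = 44; 44−1 = 43
i=4: 43 = 5·8 + 3 (b=8); 8→9: 5·9 + 3 = 48; 48−1 = 47
i=5: 47 = 5·9 + 2 (b=9); 9→10: 5·10 + 2 = 52; 52−1 = 51

ω·5 + 2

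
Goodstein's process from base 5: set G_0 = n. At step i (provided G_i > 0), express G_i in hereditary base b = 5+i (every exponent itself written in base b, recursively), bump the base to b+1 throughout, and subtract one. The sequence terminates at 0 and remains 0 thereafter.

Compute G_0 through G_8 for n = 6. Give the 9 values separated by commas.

6, 6, 6, 5, 4, 3, 2, 1, 0

(0) 6|_5 = 5 + 1 ↦ 6 + 1|_6 = 7 ⇒ 6
(1) 6|_6 = 6 ↦ 7|_7 = 7 ⇒ 6
(2) 6|_7 = 6 ↦ 6|_8 = 6 ⇒ 5
(3) 5|_8 = 5 ↦ 5|_9 = 5 ⇒ 4
(4) 4|_9 = 4 ↦ 4|_10 = 4 ⇒ 3
(5) 3|_10 = 3 ↦ 3|_11 = 3 ⇒ 2
(6) 2|_11 = 2 ↦ 2|_12 = 2 ⇒ 1
(7) 1|_12 = 1 ↦ 1|_13 = 1 ⇒ 0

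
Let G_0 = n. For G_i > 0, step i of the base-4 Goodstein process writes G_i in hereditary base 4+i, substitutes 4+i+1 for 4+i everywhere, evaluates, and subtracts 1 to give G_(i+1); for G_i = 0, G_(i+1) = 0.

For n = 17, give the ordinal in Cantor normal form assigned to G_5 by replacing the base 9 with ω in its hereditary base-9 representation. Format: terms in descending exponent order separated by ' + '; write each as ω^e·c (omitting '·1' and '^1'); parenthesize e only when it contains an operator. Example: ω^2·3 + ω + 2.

G_0=17  [base 4] 4^2 + 1  →[4↦5]→  5^2 + 1 = 26  −1 ⇒ G_1=25
G_1=25  [base 5] 5^2  →[5↦6]→  6^2 = 36  −1 ⇒ G_2=35
G_2=35  [base 6] 5·6 + 5  →[6↦7]→  5·7 + 5 = 40  −1 ⇒ G_3=39
G_3=39  [base 7] 5·7 + 4  →[7↦8]→  5·8 + 4 = 44  −1 ⇒ G_4=43
G_4=43  [base 8] 5·8 + 3  →[8↦9]→  5·9 + 3 = 48  −1 ⇒ G_5=47
G_5=47  [base 9] 5·9 + 2  →[9↦10]→  5·10 + 2 = 52  −1 ⇒ G_6=51

ω·5 + 2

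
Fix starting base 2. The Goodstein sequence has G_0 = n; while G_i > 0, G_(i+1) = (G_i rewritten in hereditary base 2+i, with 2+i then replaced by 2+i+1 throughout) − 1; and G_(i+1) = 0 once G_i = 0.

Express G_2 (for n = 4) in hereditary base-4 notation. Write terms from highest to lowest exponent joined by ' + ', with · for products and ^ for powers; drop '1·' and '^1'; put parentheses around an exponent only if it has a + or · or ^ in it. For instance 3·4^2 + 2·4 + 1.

G_0=4  [base 2] 2^2  →[2↦3]→  3^3 = 27  −1 ⇒ G_1=26
G_1=26  [base 3] 2·3^2 + 2·3 + 2  →[3↦4]→  2·4^2 + 2·4 + 2 = 42  −1 ⇒ G_2=41
G_2=41  [base 4] 2·4^2 + 2·4 + 1  →[4↦5]→  2·5^2 + 2·5 + 1 = 61  −1 ⇒ G_3=60

2·4^2 + 2·4 + 1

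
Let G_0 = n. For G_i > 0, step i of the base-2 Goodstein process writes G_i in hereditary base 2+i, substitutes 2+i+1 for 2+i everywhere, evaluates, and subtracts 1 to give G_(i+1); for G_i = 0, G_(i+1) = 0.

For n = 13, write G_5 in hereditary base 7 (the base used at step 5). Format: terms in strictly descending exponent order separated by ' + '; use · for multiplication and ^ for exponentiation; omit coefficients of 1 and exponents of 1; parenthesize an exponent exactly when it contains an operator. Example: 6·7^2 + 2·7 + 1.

[0] 13 ≡ 2^(2 + 1) + 2^2 + 1 (base 2). Lift 3: 109. −1: 108.
[1] 108 ≡ 3^(3 + 1) + 3^3 (base 3). Lift 4: 1280. −1: 1279.
[2] 1279 ≡ 4^(4 + 1) + 3·4^3 + 3·4^2 + 3·4 + 3 (base 4). Lift 5: 16093. −1: 16092.
[3] 16092 ≡ 5^(5 + 1) + 3·5^3 + 3·5^2 + 3·5 + 2 (base 5). Lift 6: 280712. −1: 280711.
[4] 280711 ≡ 6^(6 + 1) + 3·6^3 + 3·6^2 + 3·6 + 1 (base 6). Lift 7: 5765999. −1: 5765998.

7^(7 + 1) + 3·7^3 + 3·7^2 + 3·7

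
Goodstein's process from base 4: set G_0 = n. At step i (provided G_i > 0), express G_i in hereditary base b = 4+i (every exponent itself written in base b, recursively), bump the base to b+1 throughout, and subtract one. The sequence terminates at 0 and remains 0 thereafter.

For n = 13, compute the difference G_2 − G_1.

i=0: 13 = 3·4 + 1 (b=4); 4→5: 3·5 + 1 = 16; 16−1 = 15
i=1: 15 = 3·5 (b=5); 5→6: 3·6 = 18; 18−1 = 17

2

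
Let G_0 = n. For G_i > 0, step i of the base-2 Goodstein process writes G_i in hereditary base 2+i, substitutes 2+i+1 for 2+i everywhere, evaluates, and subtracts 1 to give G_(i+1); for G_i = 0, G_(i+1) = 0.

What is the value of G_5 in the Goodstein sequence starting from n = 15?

6588344

i=0: 15 = 2^(2 + 1) + 2^2 + 2 + 1 (b=2); 2→3: 3^(3 + 1) + 3^3 + 3 + 1 = 112; 112−1 = 111
i=1: 111 = 3^(3 + 1) + 3^3 + 3 (b=3); 3→4: 4^(4 + 1) + 4^4 + 4 = 1284; 1284−1 = 1283
i=2: 1283 = 4^(4 + 1) + 4^4 + 3 (b=4); 4→5: 5^(5 + 1) + 5^5 + 3 = 18753; 18753−1 = 18752
i=3: 18752 = 5^(5 + 1) + 5^5 + 2 (b=5); 5→6: 6^(6 + 1) + 6^6 + 2 = 326594; 326594−1 = 326593
i=4: 326593 = 6^(6 + 1) + 6^6 + 1 (b=6); 6→7: 7^(7 + 1) + 7^7 + 1 = 6588345; 6588345−1 = 6588344
i=5: 6588344 = 7^(7 + 1) + 7^7 (b=7); 7→8: 8^(8 + 1) + 8^8 = 150994944; 150994944−1 = 150994943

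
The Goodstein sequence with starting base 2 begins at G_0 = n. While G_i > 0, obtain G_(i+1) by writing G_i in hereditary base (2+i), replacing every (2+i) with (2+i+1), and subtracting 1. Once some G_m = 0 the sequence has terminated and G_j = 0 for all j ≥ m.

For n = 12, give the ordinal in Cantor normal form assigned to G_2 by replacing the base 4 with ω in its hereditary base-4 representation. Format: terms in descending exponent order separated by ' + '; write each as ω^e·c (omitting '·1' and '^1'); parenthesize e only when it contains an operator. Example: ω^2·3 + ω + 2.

ω^(ω + 1) + ω^2·2 + ω·2 + 1

step 0: 12 = 2^(2 + 1) + 2^2; sub 3 for 2: 3^(3 + 1) + 3^3; = 108; G_1 = 108−1 = 107
step 1: 107 = 3^(3 + 1) + 2·3^2 + 2·3 + 2; sub 4 for 3: 4^(4 + 1) + 2·4^2 + 2·4 + 2; = 1066; G_2 = 1066−1 = 1065
step 2: 1065 = 4^(4 + 1) + 2·4^2 + 2·4 + 1; sub 5 for 4: 5^(5 + 1) + 2·5^2 + 2·5 + 1; = 15686; G_3 = 15686−1 = 15685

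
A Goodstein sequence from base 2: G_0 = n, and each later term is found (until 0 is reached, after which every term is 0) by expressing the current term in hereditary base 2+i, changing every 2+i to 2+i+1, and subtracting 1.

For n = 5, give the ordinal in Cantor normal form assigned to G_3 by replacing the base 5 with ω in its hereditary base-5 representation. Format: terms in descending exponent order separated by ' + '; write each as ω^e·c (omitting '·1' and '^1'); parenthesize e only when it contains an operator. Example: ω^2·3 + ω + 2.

ω^3·3 + ω^2·3 + ω·3 + 2

step 0: 5 = 2^2 + 1; sub 3 for 2: 3^3 + 1; = 28; G_1 = 28−1 = 27
step 1: 27 = 3^3; sub 4 for 3: 4^4; = 256; G_2 = 256−1 = 255
step 2: 255 = 3·4^3 + 3·4^2 + 3·4 + 3; sub 5 for 4: 3·5^3 + 3·5^2 + 3·5 + 3; = 468; G_3 = 468−1 = 467
step 3: 467 = 3·5^3 + 3·5^2 + 3·5 + 2; sub 6 for 5: 3·6^3 + 3·6^2 + 3·6 + 2; = 776; G_4 = 776−1 = 775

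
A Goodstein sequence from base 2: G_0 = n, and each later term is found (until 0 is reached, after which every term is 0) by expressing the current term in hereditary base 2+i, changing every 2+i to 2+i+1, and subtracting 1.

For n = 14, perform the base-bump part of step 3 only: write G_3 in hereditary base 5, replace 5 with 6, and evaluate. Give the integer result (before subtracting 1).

326592

(0) 14|_2 = 2^(2 + 1) + 2^2 + 2 ↦ 3^(3 + 1) + 3^3 + 3|_3 = 111 ⇒ 110
(1) 110|_3 = 3^(3 + 1) + 3^3 + 2 ↦ 4^(4 + 1) + 4^4 + 2|_4 = 1282 ⇒ 1281
(2) 1281|_4 = 4^(4 + 1) + 4^4 + 1 ↦ 5^(5 + 1) + 5^5 + 1|_5 = 18751 ⇒ 18750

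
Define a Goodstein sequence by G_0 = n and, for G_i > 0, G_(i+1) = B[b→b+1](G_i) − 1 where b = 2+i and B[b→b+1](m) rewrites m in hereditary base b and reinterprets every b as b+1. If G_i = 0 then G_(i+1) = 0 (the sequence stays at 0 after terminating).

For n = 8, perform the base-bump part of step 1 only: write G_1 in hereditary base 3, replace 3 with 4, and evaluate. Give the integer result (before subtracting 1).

step 0: 8 = 2^(2 + 1); sub 3 for 2: 3^(3 + 1); = 81; G_1 = 81−1 = 80
step 1: 80 = 2·3^3 + 2·3^2 + 2·3 + 2; sub 4 for 3: 2·4^4 + 2·4^2 + 2·4 + 2; = 554; G_2 = 554−1 = 553

554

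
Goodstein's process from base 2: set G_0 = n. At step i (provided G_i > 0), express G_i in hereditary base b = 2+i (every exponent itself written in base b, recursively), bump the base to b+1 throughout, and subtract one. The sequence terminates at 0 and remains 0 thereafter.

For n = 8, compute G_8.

8 —HB2→ 2^(2 + 1) —bump→ 3^(3 + 1) = 81 —(−1)→ 80
80 —HB3→ 2·3^3 + 2·3^2 + 2·3 + 2 —bump→ 2·4^4 + 2·4^2 + 2·4 + 2 = 554 —(−1)→ 553
553 —HB4→ 2·4^4 + 2·4^2 + 2·4 + 1 —bump→ 2·5^5 + 2·5^2 + 2·5 + 1 = 6311 —(−1)→ 6310
6310 —HB5→ 2·5^5 + 2·5^2 + 2·5 —bump→ 2·6^6 + 2·6^2 + 2·6 = 93396 —(−1)→ 93395
93395 —HB6→ 2·6^6 + 2·6^2 + 6 + 5 —bump→ 2·7^7 + 2·7^2 + 7 + 5 = 1647196 —(−1)→ 1647195
1647195 —HB7→ 2·7^7 + 2·7^2 + 7 + 4 —bump→ 2·8^8 + 2·8^2 + 8 + 4 = 33554572 —(−1)→ 33554571
33554571 —HB8→ 2·8^8 + 2·8^2 + 8 + 3 —bump→ 2·9^9 + 2·9^2 + 9 + 3 = 774841152 —(−1)→ 774841151
774841151 —HB9→ 2·9^9 + 2·9^2 + 9 + 2 —bump→ 2·10^10 + 2·10^2 + 10 + 2 = 20000000212 —(−1)→ 20000000211

20000000211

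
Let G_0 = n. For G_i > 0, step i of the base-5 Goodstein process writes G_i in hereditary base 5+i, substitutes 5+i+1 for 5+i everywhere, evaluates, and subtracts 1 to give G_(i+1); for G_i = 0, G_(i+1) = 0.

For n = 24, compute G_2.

30

(0) 24|_5 = 4·5 + 4 ↦ 4·6 + 4|_6 = 28 ⇒ 27
(1) 27|_6 = 4·6 + 3 ↦ 4·7 + 3|_7 = 31 ⇒ 30
(2) 30|_7 = 4·7 + 2 ↦ 4·8 + 2|_8 = 34 ⇒ 33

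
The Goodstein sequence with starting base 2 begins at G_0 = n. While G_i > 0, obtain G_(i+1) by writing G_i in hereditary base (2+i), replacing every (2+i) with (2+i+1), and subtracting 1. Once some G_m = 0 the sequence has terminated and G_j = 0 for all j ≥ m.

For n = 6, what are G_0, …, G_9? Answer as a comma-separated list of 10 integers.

6, 29, 257, 3125, 46655, 98039, 187243, 332147, 555551, 885775

G_0=6  [base 2] 2^2 + 2  →[2↦3]→  3^3 + 3 = 30  −1 ⇒ G_1=29
G_1=29  [base 3] 3^3 + 2  →[3↦4]→  4^4 + 2 = 258  −1 ⇒ G_2=257
G_2=257  [base 4] 4^4 + 1  →[4↦5]→  5^5 + 1 = 3126  −1 ⇒ G_3=3125
G_3=3125  [base 5] 5^5  →[5↦6]→  6^6 = 46656  −1 ⇒ G_4=46655
G_4=46655  [base 6] 5·6^5 + 5·6^4 + 5·6^3 + 5·6^2 + 5·6 + 5  →[6↦7]→  5·7^5 + 5·7^4 + 5·7^3 + 5·7^2 + 5·7 + 5 = 98040  −1 ⇒ G_5=98039
G_5=98039  [base 7] 5·7^5 + 5·7^4 + 5·7^3 + 5·7^2 + 5·7 + 4  →[7↦8]→  5·8^5 + 5·8^4 + 5·8^3 + 5·8^2 + 5·8 + 4 = 187244  −1 ⇒ G_6=187243
G_6=187243  [base 8] 5·8^5 + 5·8^4 + 5·8^3 + 5·8^2 + 5·8 + 3  →[8↦9]→  5·9^5 + 5·9^4 + 5·9^3 + 5·9^2 + 5·9 + 3 = 332148  −1 ⇒ G_7=332147
G_7=332147  [base 9] 5·9^5 + 5·9^4 + 5·9^3 + 5·9^2 + 5·9 + 2  →[9↦10]→  5·10^5 + 5·10^4 + 5·10^3 + 5·10^2 + 5·10 + 2 = 555552  −1 ⇒ G_8=555551
G_8=555551  [base 10] 5·10^5 + 5·10^4 + 5·10^3 + 5·10^2 + 5·10 + 1  →[10↦11]→  5·11^5 + 5·11^4 + 5·11^3 + 5·11^2 + 5·11 + 1 = 885776  −1 ⇒ G_9=885775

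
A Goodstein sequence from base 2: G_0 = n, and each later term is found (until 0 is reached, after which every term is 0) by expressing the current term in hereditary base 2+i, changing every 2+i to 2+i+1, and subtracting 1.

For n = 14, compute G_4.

326591

base 2: 14 = 2^(2 + 1) + 2^2 + 2; at 3: 3^(3 + 1) + 3^3 + 3 = 111; next = 110
base 3: 110 = 3^(3 + 1) + 3^3 + 2; at 4: 4^(4 + 1) + 4^4 + 2 = 1282; next = 1281
base 4: 1281 = 4^(4 + 1) + 4^4 + 1; at 5: 5^(5 + 1) + 5^5 + 1 = 18751; next = 18750
base 5: 18750 = 5^(5 + 1) + 5^5; at 6: 6^(6 + 1) + 6^6 = 326592; next = 326591
base 6: 326591 = 6^(6 + 1) + 5·6^5 + 5·6^4 + 5·6^3 + 5·6^2 + 5·6 + 5; at 7: 7^(7 + 1) + 5·7^5 + 5·7^4 + 5·7^3 + 5·7^2 + 5·7 + 5 = 5862841; next = 5862840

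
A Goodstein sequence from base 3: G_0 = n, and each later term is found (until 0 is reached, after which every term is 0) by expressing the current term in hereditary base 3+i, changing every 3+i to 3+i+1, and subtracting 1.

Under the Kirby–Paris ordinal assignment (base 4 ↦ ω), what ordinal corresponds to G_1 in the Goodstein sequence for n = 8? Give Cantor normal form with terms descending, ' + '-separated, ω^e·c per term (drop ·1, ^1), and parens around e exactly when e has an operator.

i=0: 8 = 2·3 + 2 (b=3); 3→4: 2·4 + 2 = 10; 10−1 = 9
i=1: 9 = 2·4 + 1 (b=4); 4→5: 2·5 + 1 = 11; 11−1 = 10

ω·2 + 1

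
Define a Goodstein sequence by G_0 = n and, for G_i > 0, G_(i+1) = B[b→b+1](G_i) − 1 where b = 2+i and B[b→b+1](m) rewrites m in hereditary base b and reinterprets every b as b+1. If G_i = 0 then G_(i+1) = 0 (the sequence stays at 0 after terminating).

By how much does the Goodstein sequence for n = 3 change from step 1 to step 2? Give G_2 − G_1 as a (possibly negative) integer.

step 0: 3 = 2 + 1; sub 3 for 2: 3 + 1; = 4; G_1 = 4−1 = 3
step 1: 3 = 3; sub 4 for 3: 4; = 4; G_2 = 4−1 = 3

0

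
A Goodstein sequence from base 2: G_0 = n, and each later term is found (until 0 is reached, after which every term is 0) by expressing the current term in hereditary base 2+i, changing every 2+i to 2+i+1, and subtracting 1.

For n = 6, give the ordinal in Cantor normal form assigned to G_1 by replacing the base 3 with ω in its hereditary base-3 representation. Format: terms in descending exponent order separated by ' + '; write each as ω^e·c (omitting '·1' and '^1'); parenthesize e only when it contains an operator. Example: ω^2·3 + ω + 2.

G_0 = 6. HB_2(6) = 2^2 + 2. Bump = 30. G_1 = 29.
G_1 = 29. HB_3(29) = 3^3 + 2. Bump = 258. G_2 = 257.

ω^ω + 2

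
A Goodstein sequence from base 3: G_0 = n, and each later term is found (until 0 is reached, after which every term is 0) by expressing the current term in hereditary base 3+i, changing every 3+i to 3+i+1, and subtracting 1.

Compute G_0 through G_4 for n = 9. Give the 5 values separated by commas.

[0] 9 ≡ 3^2 (base 3). Lift 4: 16. −1: 15.
[1] 15 ≡ 3·4 + 3 (base 4). Lift 5: 18. −1: 17.
[2] 17 ≡ 3·5 + 2 (base 5). Lift 6: 20. −1: 19.
[3] 19 ≡ 3·6 + 1 (base 6). Lift 7: 22. −1: 21.

9, 15, 17, 19, 21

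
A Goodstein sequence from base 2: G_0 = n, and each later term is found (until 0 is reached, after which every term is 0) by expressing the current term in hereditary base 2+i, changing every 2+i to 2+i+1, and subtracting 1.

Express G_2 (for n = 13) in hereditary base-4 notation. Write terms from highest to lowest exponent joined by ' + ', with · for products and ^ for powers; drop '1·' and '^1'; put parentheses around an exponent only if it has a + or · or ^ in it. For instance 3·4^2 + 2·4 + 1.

4^(4 + 1) + 3·4^3 + 3·4^2 + 3·4 + 3

[0] 13 ≡ 2^(2 + 1) + 2^2 + 1 (base 2). Lift 3: 109. −1: 108.
[1] 108 ≡ 3^(3 + 1) + 3^3 (base 3). Lift 4: 1280. −1: 1279.
[2] 1279 ≡ 4^(4 + 1) + 3·4^3 + 3·4^2 + 3·4 + 3 (base 4). Lift 5: 16093. −1: 16092.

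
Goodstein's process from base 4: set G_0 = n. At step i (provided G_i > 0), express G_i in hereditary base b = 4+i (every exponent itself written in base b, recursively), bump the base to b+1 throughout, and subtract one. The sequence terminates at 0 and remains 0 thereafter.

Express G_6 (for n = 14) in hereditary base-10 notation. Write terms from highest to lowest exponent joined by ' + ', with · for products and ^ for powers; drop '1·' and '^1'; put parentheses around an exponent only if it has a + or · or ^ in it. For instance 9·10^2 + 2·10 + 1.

base 4: 14 = 3·4 + 2; at 5: 3·5 + 2 = 17; next = 16
base 5: 16 = 3·5 + 1; at 6: 3·6 + 1 = 19; next = 18
base 6: 18 = 3·6; at 7: 3·7 = 21; next = 20
base 7: 20 = 2·7 + 6; at 8: 2·8 + 6 = 22; next = 21
base 8: 21 = 2·8 + 5; at 9: 2·9 + 5 = 23; next = 22
base 9: 22 = 2·9 + 4; at 10: 2·10 + 4 = 24; next = 23
base 10: 23 = 2·10 + 3; at 11: 2·11 + 3 = 25; next = 24

2·10 + 3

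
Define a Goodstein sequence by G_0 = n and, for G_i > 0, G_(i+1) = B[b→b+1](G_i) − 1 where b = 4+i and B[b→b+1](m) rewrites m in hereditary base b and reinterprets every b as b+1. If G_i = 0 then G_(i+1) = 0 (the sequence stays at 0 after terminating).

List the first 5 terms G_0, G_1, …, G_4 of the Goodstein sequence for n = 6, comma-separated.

6, 6, 6, 6, 5

i=0: 6 = 4 + 2 (b=4); 4→5: 5 + 2 = 7; 7−1 = 6
i=1: 6 = 5 + 1 (b=5); 5→6: 6 + 1 = 7; 7−1 = 6
i=2: 6 = 6 (b=6); 6→7: 7 = 7; 7−1 = 6
i=3: 6 = 6 (b=7); 7→8: 6 = 6; 6−1 = 5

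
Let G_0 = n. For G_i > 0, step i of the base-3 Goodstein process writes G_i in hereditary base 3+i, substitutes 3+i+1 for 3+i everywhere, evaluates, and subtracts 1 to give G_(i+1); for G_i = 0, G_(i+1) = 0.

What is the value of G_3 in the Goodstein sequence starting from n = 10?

step 0: 10 = 3^2 + 1; sub 4 for 3: 4^2 + 1; = 17; G_1 = 17−1 = 16
step 1: 16 = 4^2; sub 5 for 4: 5^2; = 25; G_2 = 25−1 = 24
step 2: 24 = 4·5 + 4; sub 6 for 5: 4·6 + 4; = 28; G_3 = 28−1 = 27
step 3: 27 = 4·6 + 3; sub 7 for 6: 4·7 + 3; = 31; G_4 = 31−1 = 30

27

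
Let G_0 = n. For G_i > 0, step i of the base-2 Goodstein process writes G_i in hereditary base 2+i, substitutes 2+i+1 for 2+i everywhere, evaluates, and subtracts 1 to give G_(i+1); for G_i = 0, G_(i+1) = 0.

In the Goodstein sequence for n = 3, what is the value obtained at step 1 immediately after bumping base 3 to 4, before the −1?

4

[0] 3 ≡ 2 + 1 (base 2). Lift 3: 4. −1: 3.
[1] 3 ≡ 3 (base 3). Lift 4: 4. −1: 3.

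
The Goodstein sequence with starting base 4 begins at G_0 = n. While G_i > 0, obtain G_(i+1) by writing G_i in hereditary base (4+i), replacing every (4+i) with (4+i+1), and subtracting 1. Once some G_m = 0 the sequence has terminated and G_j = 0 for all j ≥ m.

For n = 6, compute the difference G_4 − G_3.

[0] 6 ≡ 4 + 2 (base 4). Lift 5: 7. −1: 6.
[1] 6 ≡ 5 + 1 (base 5). Lift 6: 7. −1: 6.
[2] 6 ≡ 6 (base 6). Lift 7: 7. −1: 6.
[3] 6 ≡ 6 (base 7). Lift 8: 6. −1: 5.

-1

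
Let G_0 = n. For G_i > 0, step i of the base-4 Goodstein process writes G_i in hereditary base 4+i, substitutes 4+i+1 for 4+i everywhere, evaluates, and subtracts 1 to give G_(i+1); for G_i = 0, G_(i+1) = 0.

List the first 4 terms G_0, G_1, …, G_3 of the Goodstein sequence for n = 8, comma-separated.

8, 9, 9, 9

[0] 8 ≡ 2·4 (base 4). Lift 5: 10. −1: 9.
[1] 9 ≡ 5 + 4 (base 5). Lift 6: 10. −1: 9.
[2] 9 ≡ 6 + 3 (base 6). Lift 7: 10. −1: 9.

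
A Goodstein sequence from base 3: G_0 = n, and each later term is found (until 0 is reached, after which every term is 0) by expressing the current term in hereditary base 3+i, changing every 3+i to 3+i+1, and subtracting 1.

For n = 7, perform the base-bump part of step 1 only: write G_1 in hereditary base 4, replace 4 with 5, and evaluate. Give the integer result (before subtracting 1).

10

step 0: 7 = 2·3 + 1; sub 4 for 3: 2·4 + 1; = 9; G_1 = 9−1 = 8
step 1: 8 = 2·4; sub 5 for 4: 2·5; = 10; G_2 = 10−1 = 9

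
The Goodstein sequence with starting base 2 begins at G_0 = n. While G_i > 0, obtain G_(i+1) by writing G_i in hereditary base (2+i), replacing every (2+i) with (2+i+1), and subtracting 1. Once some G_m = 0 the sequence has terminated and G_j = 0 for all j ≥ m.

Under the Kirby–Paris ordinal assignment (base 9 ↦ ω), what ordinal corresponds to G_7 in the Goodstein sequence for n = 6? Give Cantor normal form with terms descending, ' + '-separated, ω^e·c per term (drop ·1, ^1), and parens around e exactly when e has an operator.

ω^5·5 + ω^4·5 + ω^3·5 + ω^2·5 + ω·5 + 2

i=0: 6 = 2^2 + 2 (b=2); 2→3: 3^3 + 3 = 30; 30−1 = 29
i=1: 29 = 3^3 + 2 (b=3); 3→4: 4^4 + 2 = 258; 258−1 = 257
i=2: 257 = 4^4 + 1 (b=4); 4→5: 5^5 + 1 = 3126; 3126−1 = 3125
i=3: 3125 = 5^5 (b=5); 5→6: 6^6 = 46656; 46656−1 = 46655
i=4: 46655 = 5·6^5 + 5·6^4 + 5·6^3 + 5·6^2 + 5·6 + 5 (b=6); 6→7: 5·7^5 + 5·7^4 + 5·7^3 + 5·7^2 + 5·7 + 5 = 98040; 98040−1 = 98039
i=5: 98039 = 5·7^5 + 5·7^4 + 5·7^3 + 5·7^2 + 5·7 + 4 (b=7); 7→8: 5·8^5 + 5·8^4 + 5·8^3 + 5·8^2 + 5·8 + 4 = 187244; 187244−1 = 187243
i=6: 187243 = 5·8^5 + 5·8^4 + 5·8^3 + 5·8^2 + 5·8 + 3 (b=8); 8→9: 5·9^5 + 5·9^4 + 5·9^3 + 5·9^2 + 5·9 + 3 = 332148; 332148−1 = 332147
i=7: 332147 = 5·9^5 + 5·9^4 + 5·9^3 + 5·9^2 + 5·9 + 2 (b=9); 9→10: 5·10^5 + 5·10^4 + 5·10^3 + 5·10^2 + 5·10 + 2 = 555552; 555552−1 = 555551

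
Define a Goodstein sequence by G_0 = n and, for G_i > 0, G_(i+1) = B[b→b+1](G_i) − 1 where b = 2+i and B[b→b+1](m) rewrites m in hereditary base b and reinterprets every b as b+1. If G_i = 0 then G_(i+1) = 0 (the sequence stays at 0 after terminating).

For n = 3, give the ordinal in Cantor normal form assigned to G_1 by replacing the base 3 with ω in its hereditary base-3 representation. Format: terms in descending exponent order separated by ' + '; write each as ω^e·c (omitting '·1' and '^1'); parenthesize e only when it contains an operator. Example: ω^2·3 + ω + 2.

ω

base 2: 3 = 2 + 1; at 3: 3 + 1 = 4; next = 3
base 3: 3 = 3; at 4: 4 = 4; next = 3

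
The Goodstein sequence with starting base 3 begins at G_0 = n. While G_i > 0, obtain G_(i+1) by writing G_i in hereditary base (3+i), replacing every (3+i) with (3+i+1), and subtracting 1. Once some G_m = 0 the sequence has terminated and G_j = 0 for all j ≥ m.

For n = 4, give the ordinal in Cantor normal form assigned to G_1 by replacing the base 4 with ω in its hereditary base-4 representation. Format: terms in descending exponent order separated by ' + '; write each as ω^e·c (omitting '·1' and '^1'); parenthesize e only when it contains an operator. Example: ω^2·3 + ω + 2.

base 3: 4 = 3 + 1; at 4: 4 + 1 = 5; next = 4
base 4: 4 = 4; at 5: 5 = 5; next = 4

ω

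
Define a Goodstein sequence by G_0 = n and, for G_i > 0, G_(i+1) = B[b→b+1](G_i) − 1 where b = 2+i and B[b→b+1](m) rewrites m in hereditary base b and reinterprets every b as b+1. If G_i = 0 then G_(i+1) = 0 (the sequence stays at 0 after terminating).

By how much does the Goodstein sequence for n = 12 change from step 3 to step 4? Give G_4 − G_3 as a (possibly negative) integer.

(0) 12|_2 = 2^(2 + 1) + 2^2 ↦ 3^(3 + 1) + 3^3|_3 = 108 ⇒ 107
(1) 107|_3 = 3^(3 + 1) + 2·3^2 + 2·3 + 2 ↦ 4^(4 + 1) + 2·4^2 + 2·4 + 2|_4 = 1066 ⇒ 1065
(2) 1065|_4 = 4^(4 + 1) + 2·4^2 + 2·4 + 1 ↦ 5^(5 + 1) + 2·5^2 + 2·5 + 1|_5 = 15686 ⇒ 15685
(3) 15685|_5 = 5^(5 + 1) + 2·5^2 + 2·5 ↦ 6^(6 + 1) + 2·6^2 + 2·6|_6 = 280020 ⇒ 280019

264334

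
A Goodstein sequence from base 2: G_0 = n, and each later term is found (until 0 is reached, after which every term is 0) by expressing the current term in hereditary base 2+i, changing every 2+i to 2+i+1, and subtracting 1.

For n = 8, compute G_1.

step 0: 8 = 2^(2 + 1); sub 3 for 2: 3^(3 + 1); = 81; G_1 = 81−1 = 80
step 1: 80 = 2·3^3 + 2·3^2 + 2·3 + 2; sub 4 for 3: 2·4^4 + 2·4^2 + 2·4 + 2; = 554; G_2 = 554−1 = 553

80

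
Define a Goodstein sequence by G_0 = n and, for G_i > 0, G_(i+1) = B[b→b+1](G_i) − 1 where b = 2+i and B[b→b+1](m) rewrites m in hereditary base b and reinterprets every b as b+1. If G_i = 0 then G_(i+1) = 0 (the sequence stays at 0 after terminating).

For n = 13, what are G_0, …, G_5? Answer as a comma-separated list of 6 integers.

13, 108, 1279, 16092, 280711, 5765998

G_0=13  [base 2] 2^(2 + 1) + 2^2 + 1  →[2↦3]→  3^(3 + 1) + 3^3 + 1 = 109  −1 ⇒ G_1=108
G_1=108  [base 3] 3^(3 + 1) + 3^3  →[3↦4]→  4^(4 + 1) + 4^4 = 1280  −1 ⇒ G_2=1279
G_2=1279  [base 4] 4^(4 + 1) + 3·4^3 + 3·4^2 + 3·4 + 3  →[4↦5]→  5^(5 + 1) + 3·5^3 + 3·5^2 + 3·5 + 3 = 16093  −1 ⇒ G_3=16092
G_3=16092  [base 5] 5^(5 + 1) + 3·5^3 + 3·5^2 + 3·5 + 2  →[5↦6]→  6^(6 + 1) + 3·6^3 + 3·6^2 + 3·6 + 2 = 280712  −1 ⇒ G_4=280711
G_4=280711  [base 6] 6^(6 + 1) + 3·6^3 + 3·6^2 + 3·6 + 1  →[6↦7]→  7^(7 + 1) + 3·7^3 + 3·7^2 + 3·7 + 1 = 5765999  −1 ⇒ G_5=5765998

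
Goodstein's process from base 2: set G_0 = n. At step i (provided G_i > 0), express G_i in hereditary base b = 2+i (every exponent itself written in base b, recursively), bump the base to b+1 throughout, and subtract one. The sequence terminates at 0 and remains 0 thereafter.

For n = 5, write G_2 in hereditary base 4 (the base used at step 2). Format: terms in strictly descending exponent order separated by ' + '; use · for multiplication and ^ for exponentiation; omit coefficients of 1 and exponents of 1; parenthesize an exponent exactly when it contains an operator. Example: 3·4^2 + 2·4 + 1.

5 —HB2→ 2^2 + 1 —bump→ 3^3 + 1 = 28 —(−1)→ 27
27 —HB3→ 3^3 —bump→ 4^4 = 256 —(−1)→ 255

3·4^3 + 3·4^2 + 3·4 + 3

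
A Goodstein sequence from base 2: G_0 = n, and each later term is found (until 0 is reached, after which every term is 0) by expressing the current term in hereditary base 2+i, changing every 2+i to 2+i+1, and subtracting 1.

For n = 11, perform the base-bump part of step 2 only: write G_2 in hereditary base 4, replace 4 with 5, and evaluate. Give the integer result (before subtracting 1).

15628

G_0 = 11. HB_2(11) = 2^(2 + 1) + 2 + 1. Bump = 85. G_1 = 84.
G_1 = 84. HB_3(84) = 3^(3 + 1) + 3. Bump = 1028. G_2 = 1027.
G_2 = 1027. HB_4(1027) = 4^(4 + 1) + 3. Bump = 15628. G_3 = 15627.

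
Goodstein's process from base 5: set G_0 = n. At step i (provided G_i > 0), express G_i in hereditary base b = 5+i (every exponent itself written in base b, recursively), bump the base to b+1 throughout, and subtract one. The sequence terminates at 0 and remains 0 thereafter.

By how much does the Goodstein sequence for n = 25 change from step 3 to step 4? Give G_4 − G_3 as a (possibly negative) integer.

4

(0) 25|_5 = 5^2 ↦ 6^2|_6 = 36 ⇒ 35
(1) 35|_6 = 5·6 + 5 ↦ 5·7 + 5|_7 = 40 ⇒ 39
(2) 39|_7 = 5·7 + 4 ↦ 5·8 + 4|_8 = 44 ⇒ 43
(3) 43|_8 = 5·8 + 3 ↦ 5·9 + 3|_9 = 48 ⇒ 47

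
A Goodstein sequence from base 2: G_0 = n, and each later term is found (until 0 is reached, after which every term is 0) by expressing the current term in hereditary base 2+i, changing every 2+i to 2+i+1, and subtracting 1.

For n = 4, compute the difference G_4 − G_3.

23

base 2: 4 = 2^2; at 3: 3^3 = 27; next = 26
base 3: 26 = 2·3^2 + 2·3 + 2; at 4: 2·4^2 + 2·4 + 2 = 42; next = 41
base 4: 41 = 2·4^2 + 2·4 + 1; at 5: 2·5^2 + 2·5 + 1 = 61; next = 60
base 5: 60 = 2·5^2 + 2·5; at 6: 2·6^2 + 2·6 = 84; next = 83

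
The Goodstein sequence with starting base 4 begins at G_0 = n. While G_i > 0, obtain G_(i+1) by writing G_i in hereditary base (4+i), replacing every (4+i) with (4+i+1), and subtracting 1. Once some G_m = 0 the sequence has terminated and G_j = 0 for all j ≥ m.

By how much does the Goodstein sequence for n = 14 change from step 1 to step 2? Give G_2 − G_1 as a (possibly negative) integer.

2

base 4: 14 = 3·4 + 2; at 5: 3·5 + 2 = 17; next = 16
base 5: 16 = 3·5 + 1; at 6: 3·6 + 1 = 19; next = 18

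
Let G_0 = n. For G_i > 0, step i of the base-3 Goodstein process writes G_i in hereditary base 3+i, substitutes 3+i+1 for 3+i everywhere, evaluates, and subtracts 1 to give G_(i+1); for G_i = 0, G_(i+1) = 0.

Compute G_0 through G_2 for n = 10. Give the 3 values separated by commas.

base 3: 10 = 3^2 + 1; at 4: 4^2 + 1 = 17; next = 16
base 4: 16 = 4^2; at 5: 5^2 = 25; next = 24

10, 16, 24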